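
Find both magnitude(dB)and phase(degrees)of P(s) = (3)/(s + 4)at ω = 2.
Substitute s = j*2: P(j2) = 0.6 - 0.3j.
|P| = 20*log₁₀(sqrt(Re²+Im²)) = -3.47 dB.
∠P = atan2(Im, Re) = -26.57°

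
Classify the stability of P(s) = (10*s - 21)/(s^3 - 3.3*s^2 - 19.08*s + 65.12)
Denominator: s^3 - 3.3*s^2 - 19.08*s + 65.12 = (s - 3.7)(s + 4.4)(s - 4). Poles: -4.4, 3.7, 4. Unstable (2 pole(s) in RHP)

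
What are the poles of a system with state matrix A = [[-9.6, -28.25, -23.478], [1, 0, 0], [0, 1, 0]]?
Eigenvalues solve det(λI - A) = 0.
Characteristic polynomial: λ^3 + 9.6*λ^2 + 28.25*λ + 23.478 = 0.
Factor: (λ + 3.9)(λ + 1.4)(λ + 4.3) = 0.
Roots: -1.4, -3.9, -4.3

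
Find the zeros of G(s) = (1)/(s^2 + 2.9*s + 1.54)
Numerator is a nonzero constant (1) → Zeros: none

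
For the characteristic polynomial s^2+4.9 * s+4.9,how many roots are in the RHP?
s^2 + 4.9*s + 4.9 = (s + 3.5)(s + 1.4). Poles: -1.4, -3.5. RHP poles (Re>0): 0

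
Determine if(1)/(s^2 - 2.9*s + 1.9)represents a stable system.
Denominator: s^2 - 2.9*s + 1.9 = (s - 1)(s - 1.9). Poles: 1, 1.9. All Re(p)<0: No (unstable)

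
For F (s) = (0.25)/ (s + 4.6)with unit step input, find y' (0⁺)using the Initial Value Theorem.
IVT: y'(0⁺) = lim_{s→∞} s²·Y(s) = lim_{s→∞} s·F(s).
deg(num) = 0, deg(den) = 1, relative degree = 1, so s·F(s) → (leading num)/(leading den) = 0.25/1 = 0.25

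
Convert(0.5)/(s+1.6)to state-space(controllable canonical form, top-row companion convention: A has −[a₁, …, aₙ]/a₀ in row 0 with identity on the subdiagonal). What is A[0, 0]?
Reachable canonical form for den = s + 1.6: top row of A = -[a₁,a₂,...,aₙ]/a₀, ones on the subdiagonal, zeros elsewhere.
A = [[-1.6]].
A[0,0] = -1.6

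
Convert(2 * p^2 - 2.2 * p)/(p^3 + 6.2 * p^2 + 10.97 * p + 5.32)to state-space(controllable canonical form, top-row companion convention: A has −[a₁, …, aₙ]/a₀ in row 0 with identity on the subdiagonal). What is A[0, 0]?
Reachable canonical form for den = p^3 + 6.2*p^2 + 10.97*p + 5.32: top row of A = -[a₁,a₂,...,aₙ]/a₀, ones on the subdiagonal, zeros elsewhere.
A = [[-6.2, -10.97, -5.32], [1, 0, 0], [0, 1, 0]].
A[0,0] = -6.2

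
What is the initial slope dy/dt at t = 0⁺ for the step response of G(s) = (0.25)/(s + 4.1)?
IVT: y'(0⁺) = lim_{s→∞} s²·Y(s) = lim_{s→∞} s·G(s).
deg(num) = 0, deg(den) = 1, relative degree = 1, so s·G(s) → (leading num)/(leading den) = 0.25/1 = 0.25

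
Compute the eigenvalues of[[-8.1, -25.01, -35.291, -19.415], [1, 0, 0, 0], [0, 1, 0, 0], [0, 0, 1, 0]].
Eigenvalues solve det(λI - A) = 0.
Characteristic polynomial: λ^4 + 8.1*λ^3 + 25.01*λ^2 + 35.291*λ + 19.415 = 0.
Factor: (λ + 2.5)(λ + 2.2)(λ^2 + 3.4*λ + 3.53) = 0.
Roots: -1.7 + 0.8j, -1.7 - 0.8j, -2.2, -2.5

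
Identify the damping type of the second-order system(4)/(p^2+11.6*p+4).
Standard form: ωn²/(p²+2ζωn·p+ωn²) gives ωn=2, ζ=2.9.
Overdamped (ζ = 2.9 > 1)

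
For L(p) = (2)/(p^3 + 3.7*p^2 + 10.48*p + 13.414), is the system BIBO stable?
Denominator: p^3 + 3.7*p^2 + 10.48*p + 13.414 = (p + 1.9)(p^2 + 1.8*p + 7.06). Poles: -0.9 + 2.5j, -0.9 - 2.5j, -1.9. All Re(p)<0: Yes (stable)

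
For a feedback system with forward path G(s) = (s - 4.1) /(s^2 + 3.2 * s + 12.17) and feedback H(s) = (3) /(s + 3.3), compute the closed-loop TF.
Closed-loop T = G/(1+GH).
Numerator: G_num * H_den = s^2 - 0.8*s - 13.53.
Denominator: G_den * H_den + G_num * H_num = (s^3 + 6.5*s^2 + 22.73*s + 40.161) + (3*s - 12.3) = s^3 + 6.5*s^2 + 25.73*s + 27.861.
T(s) = (s^2 - 0.8*s - 13.53)/(s^3 + 6.5*s^2 + 25.73*s + 27.861)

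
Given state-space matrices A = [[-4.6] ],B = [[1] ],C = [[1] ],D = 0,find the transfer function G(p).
G(p) = C(pI - A)⁻¹B + D.
Characteristic polynomial det(pI - A) = p + 4.6.
Numerator from C·adj(pI-A)·B + D·det(pI-A) = 1.
G(p) = (1)/(p + 4.6)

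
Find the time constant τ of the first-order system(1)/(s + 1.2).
First-order system: τ = -1/pole. Pole = -1.2. τ = -1/(-1.2) = 0.8333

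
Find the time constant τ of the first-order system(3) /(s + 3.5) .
First-order system: τ = -1/pole. Pole = -3.5. τ = -1/(-3.5) = 0.2857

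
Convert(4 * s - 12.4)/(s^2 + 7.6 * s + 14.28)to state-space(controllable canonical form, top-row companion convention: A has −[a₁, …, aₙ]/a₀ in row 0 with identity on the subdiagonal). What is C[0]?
Reachable canonical form: C = numerator coefficients (right-aligned, zero-padded to length n).
num = 4*s - 12.4, C = [[4, -12.4]].
C[0] = 4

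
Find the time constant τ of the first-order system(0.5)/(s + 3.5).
First-order system: τ = -1/pole. Pole = -3.5. τ = -1/(-3.5) = 0.2857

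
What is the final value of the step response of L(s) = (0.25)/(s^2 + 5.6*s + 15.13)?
FVT: lim_{t→∞} y(t) = lim_{s→0} s*Y(s) where Y(s) = L(s)/s.
= lim_{s→0} L(s) = L(0) = num(0)/den(0) = 0.25/15.13 = 0.01652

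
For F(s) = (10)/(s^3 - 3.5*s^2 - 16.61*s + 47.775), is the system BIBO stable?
Denominator: s^3 - 3.5*s^2 - 16.61*s + 47.775 = (s - 2.5)(s + 3.9)(s - 4.9). Poles: -3.9, 2.5, 4.9. All Re(p)<0: No (unstable)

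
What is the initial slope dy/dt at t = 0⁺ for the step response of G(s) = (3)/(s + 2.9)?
IVT: y'(0⁺) = lim_{s→∞} s²·Y(s) = lim_{s→∞} s·G(s).
deg(num) = 0, deg(den) = 1, relative degree = 1, so s·G(s) → (leading num)/(leading den) = 3/1 = 3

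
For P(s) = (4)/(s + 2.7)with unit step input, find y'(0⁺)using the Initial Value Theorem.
IVT: y'(0⁺) = lim_{s→∞} s²·Y(s) = lim_{s→∞} s·P(s).
deg(num) = 0, deg(den) = 1, relative degree = 1, so s·P(s) → (leading num)/(leading den) = 4/1 = 4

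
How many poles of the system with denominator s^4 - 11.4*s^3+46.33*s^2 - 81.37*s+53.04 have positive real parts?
s^4 - 11.4*s^3 + 46.33*s^2 - 81.37*s + 53.04 = (s - 2.6)(s - 4.8)(s^2 - 4*s + 4.25). Poles: 2 + 0.5j, 2 - 0.5j, 2.6, 4.8. RHP poles (Re>0): 4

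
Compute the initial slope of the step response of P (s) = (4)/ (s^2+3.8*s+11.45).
IVT: y'(0⁺) = lim_{s→∞} s²·Y(s) = lim_{s→∞} s·P(s).
deg(num) = 0, deg(den) = 2, relative degree = 2 ≥ 2, so s·P(s) → 0. Initial slope = 0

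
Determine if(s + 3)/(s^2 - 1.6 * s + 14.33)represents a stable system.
Denominator: s^2 - 1.6*s + 14.33. Poles: 0.8 + 3.7j, 0.8 - 3.7j. All Re(p)<0: No (unstable)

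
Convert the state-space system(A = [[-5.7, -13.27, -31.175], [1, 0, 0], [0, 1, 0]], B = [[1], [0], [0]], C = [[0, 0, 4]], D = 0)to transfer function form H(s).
H(s) = C(sI - A)⁻¹B + D.
Characteristic polynomial det(sI - A) = s^3 + 5.7*s^2 + 13.27*s + 31.175.
Numerator from C·adj(sI-A)·B + D·det(sI-A) = 4.
H(s) = (4)/(s^3 + 5.7*s^2 + 13.27*s + 31.175)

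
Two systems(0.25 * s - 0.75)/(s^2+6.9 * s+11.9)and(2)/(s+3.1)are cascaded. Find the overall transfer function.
Series: H = H₁ · H₂ = (n₁·n₂)/(d₁·d₂).
Num: n₁·n₂ = 0.5*s - 1.5. Den: d₁·d₂ = s^3 + 10*s^2 + 33.29*s + 36.89.
H(s) = (0.5*s - 1.5)/(s^3 + 10*s^2 + 33.29*s + 36.89)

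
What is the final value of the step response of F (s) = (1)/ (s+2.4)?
FVT: lim_{t→∞} y(t) = lim_{s→0} s*Y(s) where Y(s) = F(s)/s.
= lim_{s→0} F(s) = F(0) = num(0)/den(0) = 1/2.4 = 0.4167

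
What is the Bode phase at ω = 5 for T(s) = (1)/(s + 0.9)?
Substitute s = j*5: T(j5) = 0.0348702 - 0.193723j.
∠T(j5) = atan2(Im, Re) = atan2(-0.193723, 0.0348702) = -79.80°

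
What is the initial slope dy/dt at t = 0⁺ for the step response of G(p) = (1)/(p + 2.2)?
IVT: y'(0⁺) = lim_{p→∞} p²·Y(p) = lim_{p→∞} p·G(p).
deg(num) = 0, deg(den) = 1, relative degree = 1, so p·G(p) → (leading num)/(leading den) = 1/1 = 1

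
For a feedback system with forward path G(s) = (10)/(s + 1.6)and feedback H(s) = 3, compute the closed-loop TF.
Closed-loop T = G/(1+GH).
Numerator: G_num * H_den = 10.
Denominator: G_den * H_den + G_num * H_num = (s + 1.6) + (30) = s + 31.6.
T(s) = (10)/(s + 31.6)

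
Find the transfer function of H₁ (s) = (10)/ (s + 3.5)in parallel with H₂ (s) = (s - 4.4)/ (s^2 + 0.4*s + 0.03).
Parallel: H = H₁ + H₂ = (n₁·d₂ + n₂·d₁)/(d₁·d₂).
n₁·d₂ = 10*s^2 + 4*s + 0.3. n₂·d₁ = s^2 - 0.9*s - 15.4. Sum = 11*s^2 + 3.1*s - 15.1. d₁·d₂ = s^3 + 3.9*s^2 + 1.43*s + 0.105.
H(s) = (11*s^2 + 3.1*s - 15.1)/(s^3 + 3.9*s^2 + 1.43*s + 0.105)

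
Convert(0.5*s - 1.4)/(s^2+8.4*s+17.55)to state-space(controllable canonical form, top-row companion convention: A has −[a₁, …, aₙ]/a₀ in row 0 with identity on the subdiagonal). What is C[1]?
Reachable canonical form: C = numerator coefficients (right-aligned, zero-padded to length n).
num = 0.5*s - 1.4, C = [[0.5, -1.4]].
C[1] = -1.4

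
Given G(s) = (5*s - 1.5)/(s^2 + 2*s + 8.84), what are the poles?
Set denominator = 0: s^2 + 2*s + 8.84 = 0 → Poles: -1 + 2.8j, -1 - 2.8j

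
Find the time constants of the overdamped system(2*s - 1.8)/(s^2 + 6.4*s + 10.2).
Overdamped: real poles at -3, -3.4. τ = -1/pole → τ₁ = 0.3333, τ₂ = 0.2941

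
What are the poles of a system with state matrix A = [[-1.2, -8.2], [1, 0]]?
Eigenvalues solve det(λI - A) = 0.
Characteristic polynomial: λ^2 + 1.2*λ + 8.2 = 0.
Roots: -0.6 + 2.8j, -0.6 - 2.8j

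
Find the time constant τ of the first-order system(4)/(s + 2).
First-order system: τ = -1/pole. Pole = -2. τ = -1/(-2) = 0.5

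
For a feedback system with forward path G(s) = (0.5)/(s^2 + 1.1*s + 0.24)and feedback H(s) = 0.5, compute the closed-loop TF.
Closed-loop T = G/(1+GH).
Numerator: G_num * H_den = 0.5.
Denominator: G_den * H_den + G_num * H_num = (s^2 + 1.1*s + 0.24) + (0.25) = s^2 + 1.1*s + 0.49.
T(s) = (0.5)/(s^2 + 1.1*s + 0.49)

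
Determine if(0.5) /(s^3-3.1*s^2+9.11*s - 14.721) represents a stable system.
Denominator: s^3 - 3.1*s^2 + 9.11*s - 14.721 = (s - 2.1)(s^2 - s + 7.01). Poles: 0.5 + 2.6j, 0.5 - 2.6j, 2.1. All Re(p)<0: No (unstable)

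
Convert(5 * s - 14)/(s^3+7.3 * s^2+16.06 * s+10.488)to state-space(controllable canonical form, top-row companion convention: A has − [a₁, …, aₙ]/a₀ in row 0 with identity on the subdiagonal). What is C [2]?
Reachable canonical form: C = numerator coefficients (right-aligned, zero-padded to length n).
num = 5*s - 14, C = [[0, 5, -14]].
C[2] = -14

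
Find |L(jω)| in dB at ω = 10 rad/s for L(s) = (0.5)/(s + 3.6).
Substitute s = j*10: L(j10) = 0.0159348 - 0.0442635j.
|L(j10)| = sqrt(Re² + Im²) = 0.04704.
20*log₁₀(0.04704) = -26.55 dB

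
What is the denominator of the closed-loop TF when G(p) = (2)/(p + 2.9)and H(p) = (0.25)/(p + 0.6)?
Characteristic poly = G_den * H_den + G_num * H_num = (p^2 + 3.5*p + 1.74) + (0.5) = p^2 + 3.5*p + 2.24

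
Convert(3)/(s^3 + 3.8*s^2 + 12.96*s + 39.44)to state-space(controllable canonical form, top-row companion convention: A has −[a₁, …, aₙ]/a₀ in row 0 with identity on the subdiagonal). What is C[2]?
Reachable canonical form: C = numerator coefficients (right-aligned, zero-padded to length n).
num = 3, C = [[0, 0, 3]].
C[2] = 3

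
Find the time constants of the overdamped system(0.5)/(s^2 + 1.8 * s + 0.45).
Overdamped: real poles at -1.5, -0.3. τ = -1/pole → τ₁ = 0.6667, τ₂ = 3.333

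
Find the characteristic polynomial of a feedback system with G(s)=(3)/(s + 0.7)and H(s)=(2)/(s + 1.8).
Characteristic poly = G_den * H_den + G_num * H_num = (s^2 + 2.5*s + 1.26) + (6) = s^2 + 2.5*s + 7.26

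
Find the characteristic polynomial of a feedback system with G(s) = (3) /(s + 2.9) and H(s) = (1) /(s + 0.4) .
Characteristic poly = G_den * H_den + G_num * H_num = (s^2 + 3.3*s + 1.16) + (3) = s^2 + 3.3*s + 4.16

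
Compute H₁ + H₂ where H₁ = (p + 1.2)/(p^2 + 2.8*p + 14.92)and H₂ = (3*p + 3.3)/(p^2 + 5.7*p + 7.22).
Parallel: H = H₁ + H₂ = (n₁·d₂ + n₂·d₁)/(d₁·d₂).
n₁·d₂ = p^3 + 6.9*p^2 + 14.06*p + 8.664. n₂·d₁ = 3*p^3 + 11.7*p^2 + 54*p + 49.236. Sum = 4*p^3 + 18.6*p^2 + 68.06*p + 57.9. d₁·d₂ = p^4 + 8.5*p^3 + 38.1*p^2 + 105.26*p + 107.7224.
H(p) = (4*p^3 + 18.6*p^2 + 68.06*p + 57.9)/(p^4 + 8.5*p^3 + 38.1*p^2 + 105.26*p + 107.7224)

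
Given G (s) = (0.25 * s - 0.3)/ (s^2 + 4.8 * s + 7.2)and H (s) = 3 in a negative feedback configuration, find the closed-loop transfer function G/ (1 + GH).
Closed-loop T = G/(1+GH).
Numerator: G_num * H_den = 0.25*s - 0.3.
Denominator: G_den * H_den + G_num * H_num = (s^2 + 4.8*s + 7.2) + (0.75*s - 0.9) = s^2 + 5.55*s + 6.3.
T(s) = (0.25*s - 0.3)/(s^2 + 5.55*s + 6.3)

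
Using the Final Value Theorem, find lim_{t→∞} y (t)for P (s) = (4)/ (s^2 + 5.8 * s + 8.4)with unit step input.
FVT: lim_{t→∞} y(t) = lim_{s→0} s*Y(s) where Y(s) = P(s)/s.
= lim_{s→0} P(s) = P(0) = num(0)/den(0) = 4/8.4 = 0.4762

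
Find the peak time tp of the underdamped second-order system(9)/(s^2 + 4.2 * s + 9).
Standard form: ωn²/(s²+2ζωn·s+ωn²) → ωn = 3, ζ = 0.7.
ωd = ωn·√(1-ζ²) = 3·√(1-0.7²) = 2.142.
tp = π/ωd = π/2.142 = 1.466 s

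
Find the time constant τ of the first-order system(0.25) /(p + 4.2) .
First-order system: τ = -1/pole. Pole = -4.2. τ = -1/(-4.2) = 0.2381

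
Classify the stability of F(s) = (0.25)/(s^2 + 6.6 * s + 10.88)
Denominator: s^2 + 6.6*s + 10.88 = (s + 3.4)(s + 3.2). Poles: -3.2, -3.4. Stable (all poles in LHP)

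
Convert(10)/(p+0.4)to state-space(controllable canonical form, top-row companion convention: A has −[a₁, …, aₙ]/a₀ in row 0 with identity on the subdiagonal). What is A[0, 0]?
Reachable canonical form for den = p + 0.4: top row of A = -[a₁,a₂,...,aₙ]/a₀, ones on the subdiagonal, zeros elsewhere.
A = [[-0.4]].
A[0,0] = -0.4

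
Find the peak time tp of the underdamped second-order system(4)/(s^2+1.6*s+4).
Standard form: ωn²/(s²+2ζωn·s+ωn²) → ωn = 2, ζ = 0.4.
ωd = ωn·√(1-ζ²) = 2·√(1-0.4²) = 1.833.
tp = π/ωd = π/1.833 = 1.714 s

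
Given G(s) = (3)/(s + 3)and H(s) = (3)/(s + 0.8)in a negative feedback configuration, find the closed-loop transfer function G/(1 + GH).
Closed-loop T = G/(1+GH).
Numerator: G_num * H_den = 3*s + 2.4.
Denominator: G_den * H_den + G_num * H_num = (s^2 + 3.8*s + 2.4) + (9) = s^2 + 3.8*s + 11.4.
T(s) = (3*s + 2.4)/(s^2 + 3.8*s + 11.4)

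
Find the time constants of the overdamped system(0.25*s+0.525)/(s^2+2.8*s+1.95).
Overdamped: real poles at -1.3, -1.5. τ = -1/pole → τ₁ = 0.7692, τ₂ = 0.6667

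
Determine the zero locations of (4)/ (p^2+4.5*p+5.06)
Numerator is a nonzero constant (4) → Zeros: none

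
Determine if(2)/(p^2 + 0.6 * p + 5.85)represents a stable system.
Denominator: p^2 + 0.6*p + 5.85. Poles: -0.3 + 2.4j, -0.3 - 2.4j. All Re(p)<0: Yes (stable)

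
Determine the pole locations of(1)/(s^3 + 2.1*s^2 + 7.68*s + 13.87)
Set denominator = 0: s^3 + 2.1*s^2 + 7.68*s + 13.87 = (s + 1.9)(s^2 + 0.2*s + 7.3) = 0 → Poles: -0.1 + 2.7j, -0.1 - 2.7j, -1.9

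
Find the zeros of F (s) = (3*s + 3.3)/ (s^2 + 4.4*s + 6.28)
Set numerator = 0: 3*s + 3.3 = 0 → Zeros: -1.1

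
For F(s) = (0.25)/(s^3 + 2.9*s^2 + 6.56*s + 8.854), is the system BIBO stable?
Denominator: s^3 + 2.9*s^2 + 6.56*s + 8.854 = (s + 1.9)(s^2 + s + 4.66). Poles: -0.5 + 2.1j, -0.5 - 2.1j, -1.9. All Re(p)<0: Yes (stable)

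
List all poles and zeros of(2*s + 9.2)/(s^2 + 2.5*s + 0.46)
Set denominator = 0: s^2 + 2.5*s + 0.46 = (s + 0.2)(s + 2.3) = 0 → Poles: -0.2, -2.3
Set numerator = 0: 2*s + 9.2 = 0 → Zeros: -4.6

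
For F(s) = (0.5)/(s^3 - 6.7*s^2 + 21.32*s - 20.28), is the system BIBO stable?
Denominator: s^3 - 6.7*s^2 + 21.32*s - 20.28 = (s - 1.5)(s^2 - 5.2*s + 13.52). Poles: 1.5, 2.6 + 2.6j, 2.6 - 2.6j. All Re(p)<0: No (unstable)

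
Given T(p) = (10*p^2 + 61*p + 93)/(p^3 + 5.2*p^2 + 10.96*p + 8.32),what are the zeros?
Set numerator = 0: 10*p^2 + 61*p + 93 = 10*(p + 3.1)(p + 3) = 0 → Zeros: -3, -3.1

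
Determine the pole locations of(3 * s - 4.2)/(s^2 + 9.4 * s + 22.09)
Set denominator = 0: s^2 + 9.4*s + 22.09 = (s + 4.7)(s + 4.7) = 0 → Poles: -4.7, -4.7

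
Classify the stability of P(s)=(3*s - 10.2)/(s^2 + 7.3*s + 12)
Denominator: s^2 + 7.3*s + 12 = (s + 4.8)(s + 2.5). Poles: -2.5, -4.8. Stable (all poles in LHP)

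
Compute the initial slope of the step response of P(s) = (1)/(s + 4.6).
IVT: y'(0⁺) = lim_{s→∞} s²·Y(s) = lim_{s→∞} s·P(s).
deg(num) = 0, deg(den) = 1, relative degree = 1, so s·P(s) → (leading num)/(leading den) = 1/1 = 1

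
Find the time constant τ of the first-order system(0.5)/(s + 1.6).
First-order system: τ = -1/pole. Pole = -1.6. τ = -1/(-1.6) = 0.625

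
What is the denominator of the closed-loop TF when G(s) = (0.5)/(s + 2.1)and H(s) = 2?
Characteristic poly = G_den * H_den + G_num * H_num = (s + 2.1) + (1) = s + 3.1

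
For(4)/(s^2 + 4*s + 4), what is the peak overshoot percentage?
Standard form: ωn²/(s²+2ζωn·s+ωn²) → ωn = 2, ζ = 1.
ζ ≥ 1, so the response is non-oscillatory: peak overshoot = 0%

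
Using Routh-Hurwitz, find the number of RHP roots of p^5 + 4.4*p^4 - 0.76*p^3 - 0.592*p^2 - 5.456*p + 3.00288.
Routh array:
p^5: [1, -0.76, -5.456]; p^4: [4.4, -0.592, 3.00288]; p^3: [-0.625455, -6.13847]; p^2: [-43.7754, 3.00288]; p^1: [-6.18138]; p^0: [3.00288]
First column: [1, 4.4, -0.625455, -43.7754, -6.18138, 3.00288]. Sign changes = RHP roots = 2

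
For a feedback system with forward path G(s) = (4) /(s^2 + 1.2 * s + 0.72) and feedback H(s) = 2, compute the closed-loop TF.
Closed-loop T = G/(1+GH).
Numerator: G_num * H_den = 4.
Denominator: G_den * H_den + G_num * H_num = (s^2 + 1.2*s + 0.72) + (8) = s^2 + 1.2*s + 8.72.
T(s) = (4)/(s^2 + 1.2*s + 8.72)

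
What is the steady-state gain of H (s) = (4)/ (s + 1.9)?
DC gain = H(0) = num(0)/den(0) = 4/1.9 = 2.105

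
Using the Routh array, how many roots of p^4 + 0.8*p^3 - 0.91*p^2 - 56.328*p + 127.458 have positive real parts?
Routh array:
p^4: [1, -0.91, 127.458]; p^3: [0.8, -56.328]; p^2: [69.5, 127.458]; p^1: [-57.7951]; p^0: [127.458]
First column: [1, 0.8, 69.5, -57.7951, 127.458]. Sign changes = RHP roots = 2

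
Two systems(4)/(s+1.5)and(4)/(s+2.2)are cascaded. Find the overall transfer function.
Series: H = H₁ · H₂ = (n₁·n₂)/(d₁·d₂).
Num: n₁·n₂ = 16. Den: d₁·d₂ = s^2 + 3.7*s + 3.3.
H(s) = (16)/(s^2 + 3.7*s + 3.3)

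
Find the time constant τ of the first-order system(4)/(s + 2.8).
First-order system: τ = -1/pole. Pole = -2.8. τ = -1/(-2.8) = 0.3571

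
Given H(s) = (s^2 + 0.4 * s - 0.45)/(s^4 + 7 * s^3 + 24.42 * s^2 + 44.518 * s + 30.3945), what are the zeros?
Set numerator = 0: s^2 + 0.4*s - 0.45 = (s + 0.9)(s - 0.5) = 0 → Zeros: -0.9, 0.5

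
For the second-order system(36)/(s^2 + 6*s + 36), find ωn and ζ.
Standard form: ωn²/(s²+2ζωn·s+ωn²).
const=36=ωn² → ωn=6, s coeff=6=2ζωn → ζ=0.5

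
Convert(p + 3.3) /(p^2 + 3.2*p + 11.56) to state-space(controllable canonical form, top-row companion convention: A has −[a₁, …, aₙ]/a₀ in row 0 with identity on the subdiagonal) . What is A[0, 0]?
Reachable canonical form for den = p^2 + 3.2*p + 11.56: top row of A = -[a₁,a₂,...,aₙ]/a₀, ones on the subdiagonal, zeros elsewhere.
A = [[-3.2, -11.56], [1, 0]].
A[0,0] = -3.2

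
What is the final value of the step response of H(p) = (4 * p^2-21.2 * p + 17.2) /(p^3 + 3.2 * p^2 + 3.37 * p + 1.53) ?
FVT: lim_{t→∞} y(t) = lim_{p→0} p*Y(p) where Y(p) = H(p)/p.
= lim_{p→0} H(p) = H(0) = num(0)/den(0) = 17.2/1.53 = 11.24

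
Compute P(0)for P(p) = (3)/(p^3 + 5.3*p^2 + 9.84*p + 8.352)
DC gain = P(0) = num(0)/den(0) = 3/8.352 = 0.3592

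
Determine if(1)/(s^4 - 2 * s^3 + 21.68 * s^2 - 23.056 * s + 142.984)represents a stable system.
Denominator: s^4 - 2*s^3 + 21.68*s^2 - 23.056*s + 142.984 = (s^2 - 2.8*s + 12.2)(s^2 + 0.8*s + 11.72). Poles: -0.4 + 3.4j, -0.4 - 3.4j, 1.4 + 3.2j, 1.4 - 3.2j. All Re(p)<0: No (unstable)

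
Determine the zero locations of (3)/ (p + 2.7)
Numerator is a nonzero constant (3) → Zeros: none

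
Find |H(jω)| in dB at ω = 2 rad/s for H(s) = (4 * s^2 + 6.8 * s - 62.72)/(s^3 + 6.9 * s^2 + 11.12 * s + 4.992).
Substitute s = j*2: H(j2) = 2.76421 + 1.13952j.
|H(j2)| = sqrt(Re² + Im²) = 2.99.
20*log₁₀(2.99) = 9.51 dB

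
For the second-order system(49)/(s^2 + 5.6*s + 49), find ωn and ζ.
Standard form: ωn²/(s²+2ζωn·s+ωn²).
const=49=ωn² → ωn=7, s coeff=5.6=2ζωn → ζ=0.4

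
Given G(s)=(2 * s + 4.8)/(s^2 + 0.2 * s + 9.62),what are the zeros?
Set numerator = 0: 2*s + 4.8 = 0 → Zeros: -2.4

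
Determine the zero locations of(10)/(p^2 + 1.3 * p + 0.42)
Numerator is a nonzero constant (10) → Zeros: none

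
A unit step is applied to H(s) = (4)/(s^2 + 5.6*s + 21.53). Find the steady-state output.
FVT: lim_{t→∞} y(t) = lim_{s→0} s*Y(s) where Y(s) = H(s)/s.
= lim_{s→0} H(s) = H(0) = num(0)/den(0) = 4/21.53 = 0.1858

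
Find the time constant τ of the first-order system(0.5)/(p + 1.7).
First-order system: τ = -1/pole. Pole = -1.7. τ = -1/(-1.7) = 0.5882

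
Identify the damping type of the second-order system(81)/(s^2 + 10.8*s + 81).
Standard form: ωn²/(s²+2ζωn·s+ωn²) gives ωn=9, ζ=0.6.
Underdamped (ζ = 0.6 < 1)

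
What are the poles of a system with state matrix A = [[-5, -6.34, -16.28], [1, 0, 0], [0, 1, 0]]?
Eigenvalues solve det(λI - A) = 0.
Characteristic polynomial: λ^3 + 5*λ^2 + 6.34*λ + 16.28 = 0.
Factor: (λ + 4.4)(λ^2 + 0.6*λ + 3.7) = 0.
Roots: -0.3 + 1.9j, -0.3 - 1.9j, -4.4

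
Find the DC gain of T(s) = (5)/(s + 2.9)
DC gain = T(0) = num(0)/den(0) = 5/2.9 = 1.724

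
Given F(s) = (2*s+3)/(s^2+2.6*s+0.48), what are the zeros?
Set numerator = 0: 2*s + 3 = 0 → Zeros: -1.5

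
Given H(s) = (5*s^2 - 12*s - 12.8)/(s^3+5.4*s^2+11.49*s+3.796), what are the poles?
Set denominator = 0: s^3 + 5.4*s^2 + 11.49*s + 3.796 = (s + 0.4)(s^2 + 5*s + 9.49) = 0 → Poles: -0.4, -2.5 + 1.8j, -2.5 - 1.8j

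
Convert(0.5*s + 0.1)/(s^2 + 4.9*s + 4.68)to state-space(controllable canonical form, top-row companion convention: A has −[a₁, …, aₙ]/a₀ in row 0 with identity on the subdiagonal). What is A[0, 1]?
Reachable canonical form for den = s^2 + 4.9*s + 4.68: top row of A = -[a₁,a₂,...,aₙ]/a₀, ones on the subdiagonal, zeros elsewhere.
A = [[-4.9, -4.68], [1, 0]].
A[0,1] = -4.68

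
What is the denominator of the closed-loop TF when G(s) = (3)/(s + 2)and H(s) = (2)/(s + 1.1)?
Characteristic poly = G_den * H_den + G_num * H_num = (s^2 + 3.1*s + 2.2) + (6) = s^2 + 3.1*s + 8.2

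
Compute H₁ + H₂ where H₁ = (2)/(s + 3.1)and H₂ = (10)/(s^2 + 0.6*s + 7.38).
Parallel: H = H₁ + H₂ = (n₁·d₂ + n₂·d₁)/(d₁·d₂).
n₁·d₂ = 2*s^2 + 1.2*s + 14.76. n₂·d₁ = 10*s + 31. Sum = 2*s^2 + 11.2*s + 45.76. d₁·d₂ = s^3 + 3.7*s^2 + 9.24*s + 22.878.
H(s) = (2*s^2 + 11.2*s + 45.76)/(s^3 + 3.7*s^2 + 9.24*s + 22.878)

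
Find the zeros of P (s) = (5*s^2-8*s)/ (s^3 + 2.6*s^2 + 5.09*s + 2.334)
Set numerator = 0: 5*s^2 - 8*s = 5*s(s - 1.6) = 0 → Zeros: 0, 1.6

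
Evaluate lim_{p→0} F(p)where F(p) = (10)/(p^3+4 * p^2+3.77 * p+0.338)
DC gain = F(0) = num(0)/den(0) = 10/0.338 = 29.59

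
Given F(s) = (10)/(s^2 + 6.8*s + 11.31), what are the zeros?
Numerator is a nonzero constant (10) → Zeros: none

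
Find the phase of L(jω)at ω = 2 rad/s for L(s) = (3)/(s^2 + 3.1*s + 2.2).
Substitute s = j*2: L(j2) = -0.129559 - 0.446257j.
∠L(j2) = atan2(Im, Re) = atan2(-0.446257, -0.129559) = -106.19°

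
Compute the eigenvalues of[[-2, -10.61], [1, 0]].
Eigenvalues solve det(λI - A) = 0.
Characteristic polynomial: λ^2 + 2*λ + 10.61 = 0.
Roots: -1 + 3.1j, -1 - 3.1j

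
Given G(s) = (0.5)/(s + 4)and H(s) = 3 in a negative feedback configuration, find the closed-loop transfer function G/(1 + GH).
Closed-loop T = G/(1+GH).
Numerator: G_num * H_den = 0.5.
Denominator: G_den * H_den + G_num * H_num = (s + 4) + (1.5) = s + 5.5.
T(s) = (0.5)/(s + 5.5)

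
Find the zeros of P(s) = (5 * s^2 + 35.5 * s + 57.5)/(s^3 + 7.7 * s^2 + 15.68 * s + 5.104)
Set numerator = 0: 5*s^2 + 35.5*s + 57.5 = 5*(s + 4.6)(s + 2.5) = 0 → Zeros: -2.5, -4.6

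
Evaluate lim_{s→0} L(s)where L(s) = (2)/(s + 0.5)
DC gain = L(0) = num(0)/den(0) = 2/0.5 = 4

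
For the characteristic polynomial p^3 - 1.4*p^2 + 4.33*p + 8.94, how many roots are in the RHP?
p^3 - 1.4*p^2 + 4.33*p + 8.94 = (p + 1.2)(p^2 - 2.6*p + 7.45). Poles: -1.2, 1.3 + 2.4j, 1.3 - 2.4j. RHP poles (Re>0): 2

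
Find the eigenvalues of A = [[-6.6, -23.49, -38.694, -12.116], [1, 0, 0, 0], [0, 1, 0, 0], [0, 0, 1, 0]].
Eigenvalues solve det(λI - A) = 0.
Characteristic polynomial: λ^4 + 6.6*λ^3 + 23.49*λ^2 + 38.694*λ + 12.116 = 0.
Factor: (λ + 0.4)(λ + 2.6)(λ^2 + 3.6*λ + 11.65) = 0.
Roots: -0.4, -1.8 + 2.9j, -1.8 - 2.9j, -2.6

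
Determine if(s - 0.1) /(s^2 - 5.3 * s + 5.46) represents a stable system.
Denominator: s^2 - 5.3*s + 5.46 = (s - 3.9)(s - 1.4). Poles: 1.4, 3.9. All Re(p)<0: No (unstable)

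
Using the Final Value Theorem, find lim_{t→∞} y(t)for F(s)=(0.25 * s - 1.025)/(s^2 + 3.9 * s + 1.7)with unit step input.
FVT: lim_{t→∞} y(t) = lim_{s→0} s*Y(s) where Y(s) = F(s)/s.
= lim_{s→0} F(s) = F(0) = num(0)/den(0) = -1.025/1.7 = -0.6029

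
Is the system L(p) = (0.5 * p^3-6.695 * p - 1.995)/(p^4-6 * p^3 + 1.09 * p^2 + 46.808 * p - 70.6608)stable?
Denominator: p^4 - 6*p^3 + 1.09*p^2 + 46.808*p - 70.6608 = (p - 3.6)(p + 2.8)(p^2 - 5.2*p + 7.01). Poles: -2.8, 2.6 + 0.5j, 2.6 - 0.5j, 3.6. All Re(p)<0: No (unstable)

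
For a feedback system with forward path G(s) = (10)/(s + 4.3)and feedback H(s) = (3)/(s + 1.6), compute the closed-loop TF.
Closed-loop T = G/(1+GH).
Numerator: G_num * H_den = 10*s + 16.
Denominator: G_den * H_den + G_num * H_num = (s^2 + 5.9*s + 6.88) + (30) = s^2 + 5.9*s + 36.88.
T(s) = (10*s + 16)/(s^2 + 5.9*s + 36.88)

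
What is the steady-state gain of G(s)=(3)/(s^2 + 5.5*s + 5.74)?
DC gain = G(0) = num(0)/den(0) = 3/5.74 = 0.5226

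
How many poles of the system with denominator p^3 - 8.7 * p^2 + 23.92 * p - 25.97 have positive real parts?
p^3 - 8.7*p^2 + 23.92*p - 25.97 = (p - 4.9)(p^2 - 3.8*p + 5.3). Poles: 1.9 + 1.3j, 1.9 - 1.3j, 4.9. RHP poles (Re>0): 3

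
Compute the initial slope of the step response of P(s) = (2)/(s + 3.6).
IVT: y'(0⁺) = lim_{s→∞} s²·Y(s) = lim_{s→∞} s·P(s).
deg(num) = 0, deg(den) = 1, relative degree = 1, so s·P(s) → (leading num)/(leading den) = 2/1 = 2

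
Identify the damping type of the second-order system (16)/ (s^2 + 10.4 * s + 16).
Standard form: ωn²/(s²+2ζωn·s+ωn²) gives ωn=4, ζ=1.3.
Overdamped (ζ = 1.3 > 1)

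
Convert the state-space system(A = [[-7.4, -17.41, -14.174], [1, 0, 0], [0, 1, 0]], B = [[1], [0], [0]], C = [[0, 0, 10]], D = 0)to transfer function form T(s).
T(s) = C(sI - A)⁻¹B + D.
Characteristic polynomial det(sI - A) = s^3 + 7.4*s^2 + 17.41*s + 14.174.
Numerator from C·adj(sI-A)·B + D·det(sI-A) = 10.
T(s) = (10)/(s^3 + 7.4*s^2 + 17.41*s + 14.174)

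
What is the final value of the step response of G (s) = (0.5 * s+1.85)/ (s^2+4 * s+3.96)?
FVT: lim_{t→∞} y(t) = lim_{s→0} s*Y(s) where Y(s) = G(s)/s.
= lim_{s→0} G(s) = G(0) = num(0)/den(0) = 1.85/3.96 = 0.4672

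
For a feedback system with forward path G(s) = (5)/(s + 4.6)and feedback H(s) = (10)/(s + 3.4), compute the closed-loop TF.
Closed-loop T = G/(1+GH).
Numerator: G_num * H_den = 5*s + 17.
Denominator: G_den * H_den + G_num * H_num = (s^2 + 8*s + 15.64) + (50) = s^2 + 8*s + 65.64.
T(s) = (5*s + 17)/(s^2 + 8*s + 65.64)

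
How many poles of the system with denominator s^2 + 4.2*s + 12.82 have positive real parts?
Poles: -2.1 + 2.9j, -2.1 - 2.9j. RHP poles (Re>0): 0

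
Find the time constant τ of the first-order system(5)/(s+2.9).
First-order system: τ = -1/pole. Pole = -2.9. τ = -1/(-2.9) = 0.3448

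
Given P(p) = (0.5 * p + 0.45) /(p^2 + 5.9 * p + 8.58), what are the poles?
Set denominator = 0: p^2 + 5.9*p + 8.58 = (p + 3.3)(p + 2.6) = 0 → Poles: -2.6, -3.3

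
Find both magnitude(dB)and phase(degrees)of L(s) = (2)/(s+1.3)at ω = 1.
Substitute s = j*1: L(j1) = 0.966543 - 0.743494j.
|L| = 20*log₁₀(sqrt(Re²+Im²)) = 1.72 dB.
∠L = atan2(Im, Re) = -37.57°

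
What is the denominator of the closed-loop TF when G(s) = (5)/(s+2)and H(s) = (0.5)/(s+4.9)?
Characteristic poly = G_den * H_den + G_num * H_num = (s^2 + 6.9*s + 9.8) + (2.5) = s^2 + 6.9*s + 12.3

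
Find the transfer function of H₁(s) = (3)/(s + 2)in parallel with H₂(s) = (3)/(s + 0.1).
Parallel: H = H₁ + H₂ = (n₁·d₂ + n₂·d₁)/(d₁·d₂).
n₁·d₂ = 3*s + 0.3. n₂·d₁ = 3*s + 6. Sum = 6*s + 6.3. d₁·d₂ = s^2 + 2.1*s + 0.2.
H(s) = (6*s + 6.3)/(s^2 + 2.1*s + 0.2)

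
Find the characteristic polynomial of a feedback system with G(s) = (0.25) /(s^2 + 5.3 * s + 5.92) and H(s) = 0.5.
Characteristic poly = G_den * H_den + G_num * H_num = (s^2 + 5.3*s + 5.92) + (0.125) = s^2 + 5.3*s + 6.045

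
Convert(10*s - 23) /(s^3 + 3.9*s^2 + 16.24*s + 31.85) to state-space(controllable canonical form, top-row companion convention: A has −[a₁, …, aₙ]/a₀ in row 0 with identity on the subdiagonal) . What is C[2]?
Reachable canonical form: C = numerator coefficients (right-aligned, zero-padded to length n).
num = 10*s - 23, C = [[0, 10, -23]].
C[2] = -23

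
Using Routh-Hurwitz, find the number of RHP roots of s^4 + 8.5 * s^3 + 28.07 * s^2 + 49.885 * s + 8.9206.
Routh array:
s^4: [1, 28.07, 8.9206]; s^3: [8.5, 49.885]; s^2: [22.2012, 8.9206]; s^1: [46.4696]; s^0: [8.9206]
First column: [1, 8.5, 22.2012, 46.4696, 8.9206]. Sign changes = RHP roots = 0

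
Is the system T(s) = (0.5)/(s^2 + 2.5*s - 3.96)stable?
Denominator: s^2 + 2.5*s - 3.96 = (s - 1.1)(s + 3.6). Poles: -3.6, 1.1. All Re(p)<0: No (unstable)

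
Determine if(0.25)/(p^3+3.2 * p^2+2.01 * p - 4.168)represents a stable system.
Denominator: p^3 + 3.2*p^2 + 2.01*p - 4.168 = (p - 0.8)(p^2 + 4*p + 5.21). Poles: -2 + 1.1j, -2 - 1.1j, 0.8. All Re(p)<0: No (unstable)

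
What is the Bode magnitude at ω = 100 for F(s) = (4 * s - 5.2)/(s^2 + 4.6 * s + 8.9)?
Substitute s = j*100: F(j100) = 0.00235874 - 0.039927j.
|F(j100)| = sqrt(Re² + Im²) = 0.04.
20*log₁₀(0.04) = -27.96 dB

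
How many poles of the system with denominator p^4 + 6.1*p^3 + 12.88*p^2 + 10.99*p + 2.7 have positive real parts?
p^4 + 6.1*p^3 + 12.88*p^2 + 10.99*p + 2.7 = (p + 0.4)(p + 2.7)(p^2 + 3*p + 2.5). Poles: -0.4, -1.5 + 0.5j, -1.5 - 0.5j, -2.7. RHP poles (Re>0): 0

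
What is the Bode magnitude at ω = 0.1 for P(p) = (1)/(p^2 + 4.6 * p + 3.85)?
Substitute p = j*0.1: P(j0.1) = 0.256733 - 0.0307544j.
|P(j0.1)| = sqrt(Re² + Im²) = 0.2586.
20*log₁₀(0.2586) = -11.75 dB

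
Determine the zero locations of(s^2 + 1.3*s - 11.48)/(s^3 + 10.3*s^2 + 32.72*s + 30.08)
Set numerator = 0: s^2 + 1.3*s - 11.48 = (s + 4.1)(s - 2.8) = 0 → Zeros: -4.1, 2.8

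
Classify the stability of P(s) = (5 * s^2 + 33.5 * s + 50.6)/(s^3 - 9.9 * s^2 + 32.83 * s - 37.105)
Denominator: s^3 - 9.9*s^2 + 32.83*s - 37.105 = (s - 4.1)(s^2 - 5.8*s + 9.05). Poles: 2.9 + 0.8j, 2.9 - 0.8j, 4.1. Unstable (3 pole(s) in RHP)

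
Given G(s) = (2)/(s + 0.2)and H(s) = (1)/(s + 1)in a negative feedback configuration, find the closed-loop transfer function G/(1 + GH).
Closed-loop T = G/(1+GH).
Numerator: G_num * H_den = 2*s + 2.
Denominator: G_den * H_den + G_num * H_num = (s^2 + 1.2*s + 0.2) + (2) = s^2 + 1.2*s + 2.2.
T(s) = (2*s + 2)/(s^2 + 1.2*s + 2.2)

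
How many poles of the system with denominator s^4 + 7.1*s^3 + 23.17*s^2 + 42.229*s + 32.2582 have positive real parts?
s^4 + 7.1*s^3 + 23.17*s^2 + 42.229*s + 32.2582 = (s + 2.6)(s + 1.9)(s^2 + 2.6*s + 6.53). Poles: -1.3 + 2.2j, -1.3 - 2.2j, -1.9, -2.6. RHP poles (Re>0): 0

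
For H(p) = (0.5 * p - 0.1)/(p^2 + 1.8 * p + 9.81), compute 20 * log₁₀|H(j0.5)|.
Substitute p = j*0.5: H(j0.5) = -0.00792811 + 0.026897j.
|H(j0.5)| = sqrt(Re² + Im²) = 0.02804.
20*log₁₀(0.02804) = -31.04 dB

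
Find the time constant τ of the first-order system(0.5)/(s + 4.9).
First-order system: τ = -1/pole. Pole = -4.9. τ = -1/(-4.9) = 0.2041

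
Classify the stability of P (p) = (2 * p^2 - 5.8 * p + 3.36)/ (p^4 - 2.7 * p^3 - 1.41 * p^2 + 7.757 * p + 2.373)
Denominator: p^4 - 2.7*p^3 - 1.41*p^2 + 7.757*p + 2.373 = (p + 0.3)(p + 1.4)(p^2 - 4.4*p + 5.65). Poles: -0.3, -1.4, 2.2 + 0.9j, 2.2 - 0.9j. Unstable (2 pole(s) in RHP)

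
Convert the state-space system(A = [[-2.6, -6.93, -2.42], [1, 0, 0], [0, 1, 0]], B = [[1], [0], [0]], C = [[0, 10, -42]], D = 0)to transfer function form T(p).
T(p) = C(pI - A)⁻¹B + D.
Characteristic polynomial det(pI - A) = p^3 + 2.6*p^2 + 6.93*p + 2.42.
Numerator from C·adj(pI-A)·B + D·det(pI-A) = 10*p - 42.
T(p) = (10*p - 42)/(p^3 + 2.6*p^2 + 6.93*p + 2.42)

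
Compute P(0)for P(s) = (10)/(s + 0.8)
DC gain = P(0) = num(0)/den(0) = 10/0.8 = 12.5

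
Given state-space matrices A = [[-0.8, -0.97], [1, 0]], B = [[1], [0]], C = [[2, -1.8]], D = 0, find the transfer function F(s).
F(s) = C(sI - A)⁻¹B + D.
Characteristic polynomial det(sI - A) = s^2 + 0.8*s + 0.97.
Numerator from C·adj(sI-A)·B + D·det(sI-A) = 2*s - 1.8.
F(s) = (2*s - 1.8)/(s^2 + 0.8*s + 0.97)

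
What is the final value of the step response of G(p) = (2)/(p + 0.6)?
FVT: lim_{t→∞} y(t) = lim_{p→0} p*Y(p) where Y(p) = G(p)/p.
= lim_{p→0} G(p) = G(0) = num(0)/den(0) = 2/0.6 = 3.333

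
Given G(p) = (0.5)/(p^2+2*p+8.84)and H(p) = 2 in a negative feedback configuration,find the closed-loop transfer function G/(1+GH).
Closed-loop T = G/(1+GH).
Numerator: G_num * H_den = 0.5.
Denominator: G_den * H_den + G_num * H_num = (p^2 + 2*p + 8.84) + (1) = p^2 + 2*p + 9.84.
T(p) = (0.5)/(p^2 + 2*p + 9.84)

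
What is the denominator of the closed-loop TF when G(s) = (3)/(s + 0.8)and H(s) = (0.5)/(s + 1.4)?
Characteristic poly = G_den * H_den + G_num * H_num = (s^2 + 2.2*s + 1.12) + (1.5) = s^2 + 2.2*s + 2.62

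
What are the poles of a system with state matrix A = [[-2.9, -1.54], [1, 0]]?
Eigenvalues solve det(λI - A) = 0.
Characteristic polynomial: λ^2 + 2.9*λ + 1.54 = 0.
Factor: (λ + 0.7)(λ + 2.2) = 0.
Roots: -0.7, -2.2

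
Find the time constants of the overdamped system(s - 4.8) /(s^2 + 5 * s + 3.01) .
Overdamped: real poles at -4.3, -0.7. τ = -1/pole → τ₁ = 0.2326, τ₂ = 1.429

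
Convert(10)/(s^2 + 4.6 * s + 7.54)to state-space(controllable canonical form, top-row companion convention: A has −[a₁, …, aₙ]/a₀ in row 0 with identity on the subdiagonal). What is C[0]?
Reachable canonical form: C = numerator coefficients (right-aligned, zero-padded to length n).
num = 10, C = [[0, 10]].
C[0] = 0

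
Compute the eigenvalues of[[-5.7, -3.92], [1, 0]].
Eigenvalues solve det(λI - A) = 0.
Characteristic polynomial: λ^2 + 5.7*λ + 3.92 = 0.
Factor: (λ + 0.8)(λ + 4.9) = 0.
Roots: -0.8, -4.9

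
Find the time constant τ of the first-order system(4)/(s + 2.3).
First-order system: τ = -1/pole. Pole = -2.3. τ = -1/(-2.3) = 0.4348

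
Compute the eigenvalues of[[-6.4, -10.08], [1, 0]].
Eigenvalues solve det(λI - A) = 0.
Characteristic polynomial: λ^2 + 6.4*λ + 10.08 = 0.
Factor: (λ + 3.6)(λ + 2.8) = 0.
Roots: -2.8, -3.6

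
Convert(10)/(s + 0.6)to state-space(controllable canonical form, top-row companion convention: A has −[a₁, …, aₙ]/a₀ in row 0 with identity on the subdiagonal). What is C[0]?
Reachable canonical form: C = numerator coefficients (right-aligned, zero-padded to length n).
num = 10, C = [[10]].
C[0] = 10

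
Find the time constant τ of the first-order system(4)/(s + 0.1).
First-order system: τ = -1/pole. Pole = -0.1. τ = -1/(-0.1) = 10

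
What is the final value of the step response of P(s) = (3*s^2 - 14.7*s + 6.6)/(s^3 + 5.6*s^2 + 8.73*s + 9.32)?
FVT: lim_{t→∞} y(t) = lim_{s→0} s*Y(s) where Y(s) = P(s)/s.
= lim_{s→0} P(s) = P(0) = num(0)/den(0) = 6.6/9.32 = 0.7082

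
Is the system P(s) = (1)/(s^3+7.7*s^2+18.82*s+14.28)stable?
Denominator: s^3 + 7.7*s^2 + 18.82*s + 14.28 = (s + 3.4)(s + 2.8)(s + 1.5). Poles: -1.5, -2.8, -3.4. All Re(p)<0: Yes (stable)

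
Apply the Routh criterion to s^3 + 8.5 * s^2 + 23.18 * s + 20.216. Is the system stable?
Routh array:
s^3: [1, 23.18]; s^2: [8.5, 20.216]; s^1: [20.8016]; s^0: [20.216]
First column: [1, 8.5, 20.8016, 20.216]. Sign changes = 0.
Yes, stable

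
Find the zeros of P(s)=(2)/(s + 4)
Numerator is a nonzero constant (2) → Zeros: none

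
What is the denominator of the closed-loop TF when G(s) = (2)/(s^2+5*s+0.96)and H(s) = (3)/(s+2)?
Characteristic poly = G_den * H_den + G_num * H_num = (s^3 + 7*s^2 + 10.96*s + 1.92) + (6) = s^3 + 7*s^2 + 10.96*s + 7.92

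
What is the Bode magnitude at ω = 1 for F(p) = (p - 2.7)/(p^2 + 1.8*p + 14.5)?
Substitute p = j*1: F(j1) = -0.186803 + 0.0989811j.
|F(j1)| = sqrt(Re² + Im²) = 0.2114.
20*log₁₀(0.2114) = -13.50 dB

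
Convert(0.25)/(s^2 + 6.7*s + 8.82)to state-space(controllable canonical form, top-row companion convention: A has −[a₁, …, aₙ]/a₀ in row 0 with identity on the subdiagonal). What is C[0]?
Reachable canonical form: C = numerator coefficients (right-aligned, zero-padded to length n).
num = 0.25, C = [[0, 0.25]].
C[0] = 0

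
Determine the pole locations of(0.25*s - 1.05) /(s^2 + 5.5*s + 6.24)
Set denominator = 0: s^2 + 5.5*s + 6.24 = (s + 1.6)(s + 3.9) = 0 → Poles: -1.6, -3.9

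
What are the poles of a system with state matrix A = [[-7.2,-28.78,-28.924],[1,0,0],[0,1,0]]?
Eigenvalues solve det(λI - A) = 0.
Characteristic polynomial: λ^3 + 7.2*λ^2 + 28.78*λ + 28.924 = 0.
Factor: (λ + 1.4)(λ^2 + 5.8*λ + 20.66) = 0.
Roots: -1.4, -2.9 + 3.5j, -2.9 - 3.5j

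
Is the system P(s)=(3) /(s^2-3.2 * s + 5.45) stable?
Denominator: s^2 - 3.2*s + 5.45. Poles: 1.6 + 1.7j, 1.6 - 1.7j. All Re(p)<0: No (unstable)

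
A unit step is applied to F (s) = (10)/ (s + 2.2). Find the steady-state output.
FVT: lim_{t→∞} y(t) = lim_{s→0} s*Y(s) where Y(s) = F(s)/s.
= lim_{s→0} F(s) = F(0) = num(0)/den(0) = 10/2.2 = 4.545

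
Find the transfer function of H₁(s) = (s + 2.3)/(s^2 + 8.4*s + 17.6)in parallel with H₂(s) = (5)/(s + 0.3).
Parallel: H = H₁ + H₂ = (n₁·d₂ + n₂·d₁)/(d₁·d₂).
n₁·d₂ = s^2 + 2.6*s + 0.69. n₂·d₁ = 5*s^2 + 42*s + 88. Sum = 6*s^2 + 44.6*s + 88.69. d₁·d₂ = s^3 + 8.7*s^2 + 20.12*s + 5.28.
H(s) = (6*s^2 + 44.6*s + 88.69)/(s^3 + 8.7*s^2 + 20.12*s + 5.28)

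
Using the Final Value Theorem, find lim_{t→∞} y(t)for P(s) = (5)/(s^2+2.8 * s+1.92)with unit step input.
FVT: lim_{t→∞} y(t) = lim_{s→0} s*Y(s) where Y(s) = P(s)/s.
= lim_{s→0} P(s) = P(0) = num(0)/den(0) = 5/1.92 = 2.604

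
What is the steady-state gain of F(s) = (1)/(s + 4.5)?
DC gain = F(0) = num(0)/den(0) = 1/4.5 = 0.2222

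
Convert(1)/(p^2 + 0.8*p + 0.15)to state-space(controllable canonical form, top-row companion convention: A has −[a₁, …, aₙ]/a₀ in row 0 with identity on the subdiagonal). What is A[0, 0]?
Reachable canonical form for den = p^2 + 0.8*p + 0.15: top row of A = -[a₁,a₂,...,aₙ]/a₀, ones on the subdiagonal, zeros elsewhere.
A = [[-0.8, -0.15], [1, 0]].
A[0,0] = -0.8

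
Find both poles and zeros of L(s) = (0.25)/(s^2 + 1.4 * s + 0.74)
Set denominator = 0: s^2 + 1.4*s + 0.74 = 0 → Poles: -0.7 + 0.5j, -0.7 - 0.5j
Numerator is a nonzero constant (0.25) → Zeros: none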